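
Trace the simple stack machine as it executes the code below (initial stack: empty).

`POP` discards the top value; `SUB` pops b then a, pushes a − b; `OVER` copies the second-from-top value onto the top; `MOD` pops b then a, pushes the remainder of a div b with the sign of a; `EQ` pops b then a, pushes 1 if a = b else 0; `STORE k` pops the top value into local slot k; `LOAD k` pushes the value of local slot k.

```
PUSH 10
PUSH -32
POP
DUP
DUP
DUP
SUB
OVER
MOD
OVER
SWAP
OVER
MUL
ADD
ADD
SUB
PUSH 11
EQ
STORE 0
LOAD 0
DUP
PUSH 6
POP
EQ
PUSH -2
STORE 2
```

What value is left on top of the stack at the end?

PUSH 10  : [10]
PUSH -32 : [10, -32]
POP      : [10]
DUP      : [10, 10]
DUP      : [10, 10, 10]
DUP      : [10, 10, 10, 10]
SUB      : [10, 10, 0]
OVER     : [10, 10, 0, 10]
MOD      : [10, 10, 0]
OVER     : [10, 10, 0, 10]
SWAP     : [10, 10, 10, 0]
OVER     : [10, 10, 10, 0, 10]
MUL      : [10, 10, 10, 0]
ADD      : [10, 10, 10]
ADD      : [10, 20]
SUB      : [-10]
PUSH 11  : [-10, 11]
EQ       : [0]
STORE 0  : []
LOAD 0   : [0]
DUP      : [0, 0]
PUSH 6   : [0, 0, 6]
POP      : [0, 0]
EQ       : [1]
PUSH -2  : [1, -2]
STORE 2  : [1]

1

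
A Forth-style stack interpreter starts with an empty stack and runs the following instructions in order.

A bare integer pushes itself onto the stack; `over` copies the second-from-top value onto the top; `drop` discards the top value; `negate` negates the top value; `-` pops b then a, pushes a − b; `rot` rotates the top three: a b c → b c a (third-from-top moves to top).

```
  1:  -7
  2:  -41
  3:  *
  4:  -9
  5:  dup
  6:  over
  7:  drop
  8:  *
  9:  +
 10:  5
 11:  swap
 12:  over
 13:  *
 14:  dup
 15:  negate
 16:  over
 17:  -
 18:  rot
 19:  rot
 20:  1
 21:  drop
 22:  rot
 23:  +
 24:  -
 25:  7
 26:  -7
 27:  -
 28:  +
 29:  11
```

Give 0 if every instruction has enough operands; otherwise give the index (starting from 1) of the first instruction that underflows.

-7      [-7]
-41     [-7, -41]
*       [287]
-9      [287, -9]
dup     [287, -9, -9]
over    [287, -9, -9, -9]
drop    [287, -9, -9]
*       [287, 81]
+       [368]
5       [368, 5]
swap    [5, 368]
over    [5, 368, 5]
*       [5, 1840]
dup     [5, 1840, 1840]
negate  [5, 1840, -1840]
over    [5, 1840, -1840, 1840]
-       [5, 1840, -3680]
rot     [1840, -3680, 5]
rot     [-3680, 5, 1840]
1       [-3680, 5, 1840, 1]
drop    [-3680, 5, 1840]
rot     [5, 1840, -3680]
+       [5, -1840]
-       [1845]
7       [1845, 7]
-7      [1845, 7, -7]
-       [1845, 14]
+       [1859]
11      [1859, 11]

0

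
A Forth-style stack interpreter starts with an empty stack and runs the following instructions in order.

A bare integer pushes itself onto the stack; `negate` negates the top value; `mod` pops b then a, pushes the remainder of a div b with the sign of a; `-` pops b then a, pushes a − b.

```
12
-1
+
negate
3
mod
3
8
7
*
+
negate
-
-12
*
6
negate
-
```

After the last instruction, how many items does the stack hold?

12      12
-1      12 -1
+       11
negate  -11
3       -11 3
mod     -2
3       -2 3
8       -2 3 8
7       -2 3 8 7
*       -2 3 56
+       -2 59
negate  -2 -59
-       57
-12     57 -12
*       -684
6       -684 6
negate  -684 -6
-       -678

1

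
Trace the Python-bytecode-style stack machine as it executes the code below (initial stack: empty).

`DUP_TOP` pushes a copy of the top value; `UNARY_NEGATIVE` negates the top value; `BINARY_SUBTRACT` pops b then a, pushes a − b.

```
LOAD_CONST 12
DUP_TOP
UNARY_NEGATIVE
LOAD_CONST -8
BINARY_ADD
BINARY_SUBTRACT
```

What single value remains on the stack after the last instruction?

LOAD_CONST 12   : 12
DUP_TOP         : 12 12
UNARY_NEGATIVE  : 12 -12
LOAD_CONST -8   : 12 -12 -8
BINARY_ADD      : 12 -20
BINARY_SUBTRACT : 32

32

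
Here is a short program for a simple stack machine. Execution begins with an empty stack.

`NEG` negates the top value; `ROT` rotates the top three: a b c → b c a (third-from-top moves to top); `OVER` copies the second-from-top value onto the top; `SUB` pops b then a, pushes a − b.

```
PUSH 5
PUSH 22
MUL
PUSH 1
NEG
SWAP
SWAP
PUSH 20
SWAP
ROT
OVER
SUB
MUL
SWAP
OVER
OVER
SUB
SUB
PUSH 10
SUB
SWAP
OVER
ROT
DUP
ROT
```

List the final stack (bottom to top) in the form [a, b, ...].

PUSH 5  → 5
PUSH 22 → 5 22
MUL     → 110
PUSH 1  → 110 1
NEG     → 110 -1
SWAP    → -1 110
SWAP    → 110 -1
PUSH 20 → 110 -1 20
SWAP    → 110 20 -1
ROT     → 20 -1 110
OVER    → 20 -1 110 -1
SUB     → 20 -1 111
MUL     → 20 -111
SWAP    → -111 20
OVER    → -111 20 -111
OVER    → -111 20 -111 20
SUB     → -111 20 -131
SUB     → -111 151
PUSH 10 → -111 151 10
SUB     → -111 141
SWAP    → 141 -111
OVER    → 141 -111 141
ROT     → -111 141 141
DUP     → -111 141 141 141
ROT     → -111 141 141 141

[-111, 141, 141, 141]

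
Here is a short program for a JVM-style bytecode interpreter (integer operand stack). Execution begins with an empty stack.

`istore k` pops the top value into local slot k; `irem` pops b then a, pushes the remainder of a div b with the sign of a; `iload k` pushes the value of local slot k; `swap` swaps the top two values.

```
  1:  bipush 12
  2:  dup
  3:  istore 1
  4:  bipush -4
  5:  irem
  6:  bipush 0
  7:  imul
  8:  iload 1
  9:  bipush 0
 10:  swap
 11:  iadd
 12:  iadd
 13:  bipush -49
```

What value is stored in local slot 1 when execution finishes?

bipush 12   [12]
dup         [12, 12]
istore 1    [12]
bipush -4   [12, -4]
irem        [0]
bipush 0    [0, 0]
imul        [0]
iload 1     [0, 12]
bipush 0    [0, 12, 0]
swap        [0, 0, 12]
iadd        [0, 12]
iadd        [12]
bipush -49  [12, -49]

12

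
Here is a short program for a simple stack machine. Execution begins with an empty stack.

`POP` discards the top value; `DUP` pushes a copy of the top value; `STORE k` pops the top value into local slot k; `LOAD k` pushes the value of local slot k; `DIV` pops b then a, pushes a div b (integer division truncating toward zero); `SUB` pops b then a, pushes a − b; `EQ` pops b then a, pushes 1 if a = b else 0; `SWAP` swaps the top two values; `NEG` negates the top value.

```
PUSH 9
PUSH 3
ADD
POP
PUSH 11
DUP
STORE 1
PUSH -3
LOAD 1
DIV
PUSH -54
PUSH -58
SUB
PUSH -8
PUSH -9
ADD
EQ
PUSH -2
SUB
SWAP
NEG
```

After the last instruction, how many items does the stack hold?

PUSH 9   : 9
PUSH 3   : 9 3
ADD      : 12
POP      : (empty)
PUSH 11  : 11
DUP      : 11 11
STORE 1  : 11
PUSH -3  : 11 -3
LOAD 1   : 11 -3 11
DIV      : 11 0
PUSH -54 : 11 0 -54
PUSH -58 : 11 0 -54 -58
SUB      : 11 0 4
PUSH -8  : 11 0 4 -8
PUSH -9  : 11 0 4 -8 -9
ADD      : 11 0 4 -17
EQ       : 11 0 0
PUSH -2  : 11 0 0 -2
SUB      : 11 0 2
SWAP     : 11 2 0
NEG      : 11 2 0

3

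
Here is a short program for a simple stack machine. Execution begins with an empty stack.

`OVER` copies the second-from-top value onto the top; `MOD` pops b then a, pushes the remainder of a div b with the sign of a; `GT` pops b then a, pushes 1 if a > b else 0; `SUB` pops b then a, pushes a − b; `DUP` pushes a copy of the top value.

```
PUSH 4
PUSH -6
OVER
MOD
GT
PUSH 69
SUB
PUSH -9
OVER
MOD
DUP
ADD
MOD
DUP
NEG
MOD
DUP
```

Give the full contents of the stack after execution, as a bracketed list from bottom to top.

PUSH 4   4
PUSH -6  4 -6
OVER     4 -6 4
MOD      4 -2
GT       1
PUSH 69  1 69
SUB      -68
PUSH -9  -68 -9
OVER     -68 -9 -68
MOD      -68 -9
DUP      -68 -9 -9
ADD      -68 -18
MOD      -14
DUP      -14 -14
NEG      -14 14
MOD      0
DUP      0 0

[0, 0]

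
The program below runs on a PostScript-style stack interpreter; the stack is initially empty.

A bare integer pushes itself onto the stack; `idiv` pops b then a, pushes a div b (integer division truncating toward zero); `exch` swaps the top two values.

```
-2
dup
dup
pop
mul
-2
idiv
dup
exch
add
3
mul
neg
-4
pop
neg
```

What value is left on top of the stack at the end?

-2   → -2
dup  → -2 -2
dup  → -2 -2 -2
pop  → -2 -2
mul  → 4
-2   → 4 -2
idiv → -2
dup  → -2 -2
exch → -2 -2
add  → -4
3    → -4 3
mul  → -12
neg  → 12
-4   → 12 -4
pop  → 12
neg  → -12

-12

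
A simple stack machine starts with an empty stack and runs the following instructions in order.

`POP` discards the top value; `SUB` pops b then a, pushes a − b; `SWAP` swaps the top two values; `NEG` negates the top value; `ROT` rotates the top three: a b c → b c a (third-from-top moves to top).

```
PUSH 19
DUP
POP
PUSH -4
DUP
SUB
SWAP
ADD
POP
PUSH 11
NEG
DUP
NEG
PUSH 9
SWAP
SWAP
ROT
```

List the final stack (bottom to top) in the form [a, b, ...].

PUSH 19  19
DUP      19 19
POP      19
PUSH -4  19 -4
DUP      19 -4 -4
SUB      19 0
SWAP     0 19
ADD      19
POP      (empty)
PUSH 11  11
NEG      -11
DUP      -11 -11
NEG      -11 11
PUSH 9   -11 11 9
SWAP     -11 9 11
SWAP     -11 11 9
ROT      11 9 -11

[11, 9, -11]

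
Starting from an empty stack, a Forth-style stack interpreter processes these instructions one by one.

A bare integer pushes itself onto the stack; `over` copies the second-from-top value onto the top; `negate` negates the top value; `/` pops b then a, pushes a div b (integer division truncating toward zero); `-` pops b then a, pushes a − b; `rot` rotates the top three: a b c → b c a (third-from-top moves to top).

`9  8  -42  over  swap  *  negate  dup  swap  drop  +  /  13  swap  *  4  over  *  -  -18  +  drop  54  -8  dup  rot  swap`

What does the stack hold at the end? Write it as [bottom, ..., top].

9      : 9
8      : 9 8
-42    : 9 8 -42
over   : 9 8 -42 8
swap   : 9 8 8 -42
*      : 9 8 -336
negate : 9 8 336
dup    : 9 8 336 336
swap   : 9 8 336 336
drop   : 9 8 336
+      : 9 344
/      : 0
13     : 0 13
swap   : 13 0
*      : 0
4      : 0 4
over   : 0 4 0
*      : 0 0
-      : 0
-18    : 0 -18
+      : -18
drop   : (empty)
54     : 54
-8     : 54 -8
dup    : 54 -8 -8
rot    : -8 -8 54
swap   : -8 54 -8

[-8, 54, -8]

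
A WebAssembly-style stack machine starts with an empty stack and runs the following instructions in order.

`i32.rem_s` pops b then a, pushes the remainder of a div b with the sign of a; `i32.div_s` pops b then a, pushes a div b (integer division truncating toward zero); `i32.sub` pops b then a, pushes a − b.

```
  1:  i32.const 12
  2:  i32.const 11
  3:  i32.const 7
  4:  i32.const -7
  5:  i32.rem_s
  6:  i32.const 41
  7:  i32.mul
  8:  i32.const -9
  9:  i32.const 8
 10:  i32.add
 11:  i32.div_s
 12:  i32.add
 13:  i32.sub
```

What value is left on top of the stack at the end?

1

i32.const 12 : [12]
i32.const 11 : [12, 11]
i32.const 7  : [12, 11, 7]
i32.const -7 : [12, 11, 7, -7]
i32.rem_s    : [12, 11, 0]
i32.const 41 : [12, 11, 0, 41]
i32.mul      : [12, 11, 0]
i32.const -9 : [12, 11, 0, -9]
i32.const 8  : [12, 11, 0, -9, 8]
i32.add      : [12, 11, 0, -1]
i32.div_s    : [12, 11, 0]
i32.add      : [12, 11]
i32.sub      : [1]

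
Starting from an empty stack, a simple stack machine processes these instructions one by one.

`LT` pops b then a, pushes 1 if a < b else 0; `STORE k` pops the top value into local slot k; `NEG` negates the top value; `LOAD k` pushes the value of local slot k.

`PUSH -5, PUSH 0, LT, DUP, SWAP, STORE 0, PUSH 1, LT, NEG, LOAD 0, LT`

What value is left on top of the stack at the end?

PUSH -5 -> -5
PUSH 0  -> -5 0
LT      -> 1
DUP     -> 1 1
SWAP    -> 1 1
STORE 0 -> 1
PUSH 1  -> 1 1
LT      -> 0
NEG     -> 0
LOAD 0  -> 0 1
LT      -> 1

1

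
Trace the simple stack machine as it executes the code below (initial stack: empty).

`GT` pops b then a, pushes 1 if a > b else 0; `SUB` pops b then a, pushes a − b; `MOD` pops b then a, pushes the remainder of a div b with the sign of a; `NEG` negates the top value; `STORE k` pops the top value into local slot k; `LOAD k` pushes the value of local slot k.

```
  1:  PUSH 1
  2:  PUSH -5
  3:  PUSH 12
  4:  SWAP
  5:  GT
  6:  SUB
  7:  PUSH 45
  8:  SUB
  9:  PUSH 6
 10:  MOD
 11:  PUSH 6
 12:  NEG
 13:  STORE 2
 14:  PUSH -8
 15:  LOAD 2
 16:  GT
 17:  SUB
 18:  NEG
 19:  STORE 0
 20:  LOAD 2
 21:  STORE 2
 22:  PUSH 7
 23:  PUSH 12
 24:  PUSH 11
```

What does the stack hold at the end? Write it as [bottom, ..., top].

PUSH 1   [1]
PUSH -5  [1, -5]
PUSH 12  [1, -5, 12]
SWAP     [1, 12, -5]
GT       [1, 1]
SUB      [0]
PUSH 45  [0, 45]
SUB      [-45]
PUSH 6   [-45, 6]
MOD      [-3]
PUSH 6   [-3, 6]
NEG      [-3, -6]
STORE 2  [-3]
PUSH -8  [-3, -8]
LOAD 2   [-3, -8, -6]
GT       [-3, 0]
SUB      [-3]
NEG      [3]
STORE 0  []
LOAD 2   [-6]
STORE 2  []
PUSH 7   [7]
PUSH 12  [7, 12]
PUSH 11  [7, 12, 11]

[7, 12, 11]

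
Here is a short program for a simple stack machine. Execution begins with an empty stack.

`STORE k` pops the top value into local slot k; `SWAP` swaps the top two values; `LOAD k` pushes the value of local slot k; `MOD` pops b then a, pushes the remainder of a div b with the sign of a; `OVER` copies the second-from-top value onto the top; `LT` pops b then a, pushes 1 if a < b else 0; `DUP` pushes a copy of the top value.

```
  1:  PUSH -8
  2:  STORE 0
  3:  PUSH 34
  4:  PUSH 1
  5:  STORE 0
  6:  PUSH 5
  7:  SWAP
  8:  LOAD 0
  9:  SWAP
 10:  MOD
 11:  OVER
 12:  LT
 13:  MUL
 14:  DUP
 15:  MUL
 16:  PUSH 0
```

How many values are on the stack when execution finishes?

2

PUSH -8 → [-8]
STORE 0 → []
PUSH 34 → [34]
PUSH 1  → [34, 1]
STORE 0 → [34]
PUSH 5  → [34, 5]
SWAP    → [5, 34]
LOAD 0  → [5, 34, 1]
SWAP    → [5, 1, 34]
MOD     → [5, 1]
OVER    → [5, 1, 5]
LT      → [5, 1]
MUL     → [5]
DUP     → [5, 5]
MUL     → [25]
PUSH 0  → [25, 0]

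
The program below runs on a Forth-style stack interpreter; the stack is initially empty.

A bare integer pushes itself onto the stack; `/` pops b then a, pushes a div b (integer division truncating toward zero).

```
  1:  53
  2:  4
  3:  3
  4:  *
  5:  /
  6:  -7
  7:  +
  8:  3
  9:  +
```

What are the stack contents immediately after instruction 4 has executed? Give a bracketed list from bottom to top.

[53, 12]

53 : 53
4  : 53 4
3  : 53 4 3
*  : 53 12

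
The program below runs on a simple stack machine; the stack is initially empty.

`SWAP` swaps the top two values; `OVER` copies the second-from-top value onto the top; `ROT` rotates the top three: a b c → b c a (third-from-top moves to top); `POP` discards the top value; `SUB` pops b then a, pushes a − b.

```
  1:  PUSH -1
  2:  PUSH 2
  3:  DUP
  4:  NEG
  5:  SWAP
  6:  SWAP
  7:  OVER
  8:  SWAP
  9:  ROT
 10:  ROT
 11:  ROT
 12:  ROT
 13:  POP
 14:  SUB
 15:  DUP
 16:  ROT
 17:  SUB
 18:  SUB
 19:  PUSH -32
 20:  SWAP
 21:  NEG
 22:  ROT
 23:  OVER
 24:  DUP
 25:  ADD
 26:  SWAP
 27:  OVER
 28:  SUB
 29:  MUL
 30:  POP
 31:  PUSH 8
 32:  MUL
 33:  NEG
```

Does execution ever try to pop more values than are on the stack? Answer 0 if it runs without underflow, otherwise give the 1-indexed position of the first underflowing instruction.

22

PUSH -1  : [-1]
PUSH 2   : [-1, 2]
DUP      : [-1, 2, 2]
NEG      : [-1, 2, -2]
SWAP     : [-1, -2, 2]
SWAP     : [-1, 2, -2]
OVER     : [-1, 2, -2, 2]
SWAP     : [-1, 2, 2, -2]
ROT      : [-1, 2, -2, 2]
ROT      : [-1, -2, 2, 2]
ROT      : [-1, 2, 2, -2]
ROT      : [-1, 2, -2, 2]
POP      : [-1, 2, -2]
SUB      : [-1, 4]
DUP      : [-1, 4, 4]
ROT      : [4, 4, -1]
SUB      : [4, 5]
SUB      : [-1]
PUSH -32 : [-1, -32]
SWAP     : [-32, -1]
NEG      : [-32, 1]
ROT  — needs 3 operands, stack has 2 → underflow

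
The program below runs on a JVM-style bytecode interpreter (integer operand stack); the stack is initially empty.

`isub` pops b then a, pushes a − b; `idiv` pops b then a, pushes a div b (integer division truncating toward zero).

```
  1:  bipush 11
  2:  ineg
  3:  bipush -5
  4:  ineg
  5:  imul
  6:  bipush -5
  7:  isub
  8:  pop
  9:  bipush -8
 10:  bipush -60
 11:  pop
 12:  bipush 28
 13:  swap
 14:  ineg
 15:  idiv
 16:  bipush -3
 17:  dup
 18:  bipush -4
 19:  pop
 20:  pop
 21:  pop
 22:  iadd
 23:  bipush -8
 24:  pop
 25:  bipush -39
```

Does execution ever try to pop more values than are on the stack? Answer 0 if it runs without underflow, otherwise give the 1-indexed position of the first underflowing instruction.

bipush 11  → 11
ineg       → -11
bipush -5  → -11 -5
ineg       → -11 5
imul       → -55
bipush -5  → -55 -5
isub       → -50
pop        → (empty)
bipush -8  → -8
bipush -60 → -8 -60
pop        → -8
bipush 28  → -8 28
swap       → 28 -8
ineg       → 28 8
idiv       → 3
bipush -3  → 3 -3
dup        → 3 -3 -3
bipush -4  → 3 -3 -3 -4
pop        → 3 -3 -3
pop        → 3 -3
pop        → 3
iadd  — needs 2 operands, stack has 1 → underflow

22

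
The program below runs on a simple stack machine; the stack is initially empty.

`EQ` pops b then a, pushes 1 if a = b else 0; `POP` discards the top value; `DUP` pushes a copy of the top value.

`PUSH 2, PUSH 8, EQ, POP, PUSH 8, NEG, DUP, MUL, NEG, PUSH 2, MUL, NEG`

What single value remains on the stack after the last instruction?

PUSH 2 -> [2]
PUSH 8 -> [2, 8]
EQ     -> [0]
POP    -> []
PUSH 8 -> [8]
NEG    -> [-8]
DUP    -> [-8, -8]
MUL    -> [64]
NEG    -> [-64]
PUSH 2 -> [-64, 2]
MUL    -> [-128]
NEG    -> [128]

128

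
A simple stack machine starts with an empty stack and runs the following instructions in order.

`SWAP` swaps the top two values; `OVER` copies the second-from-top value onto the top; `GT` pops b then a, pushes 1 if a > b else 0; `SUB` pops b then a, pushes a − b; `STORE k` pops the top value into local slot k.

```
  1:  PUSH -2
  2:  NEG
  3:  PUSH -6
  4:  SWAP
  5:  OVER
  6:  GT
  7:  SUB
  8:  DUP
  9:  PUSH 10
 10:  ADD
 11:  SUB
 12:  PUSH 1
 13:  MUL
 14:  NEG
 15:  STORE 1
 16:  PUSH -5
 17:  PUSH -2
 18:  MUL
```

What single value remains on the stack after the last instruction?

10

PUSH -2  -2
NEG      2
PUSH -6  2 -6
SWAP     -6 2
OVER     -6 2 -6
GT       -6 1
SUB      -7
DUP      -7 -7
PUSH 10  -7 -7 10
ADD      -7 3
SUB      -10
PUSH 1   -10 1
MUL      -10
NEG      10
STORE 1  (empty)
PUSH -5  -5
PUSH -2  -5 -2
MUL      10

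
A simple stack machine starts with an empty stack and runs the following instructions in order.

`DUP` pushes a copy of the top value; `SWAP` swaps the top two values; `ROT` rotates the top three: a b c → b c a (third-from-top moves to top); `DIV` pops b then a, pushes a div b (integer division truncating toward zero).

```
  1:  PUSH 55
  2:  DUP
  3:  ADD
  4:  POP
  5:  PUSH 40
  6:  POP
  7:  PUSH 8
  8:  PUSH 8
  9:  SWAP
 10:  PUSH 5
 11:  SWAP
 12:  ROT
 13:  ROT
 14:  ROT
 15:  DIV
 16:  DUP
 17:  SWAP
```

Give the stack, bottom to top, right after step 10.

PUSH 55  [55]
DUP      [55, 55]
ADD      [110]
POP      []
PUSH 40  [40]
POP      []
PUSH 8   [8]
PUSH 8   [8, 8]
SWAP     [8, 8]
PUSH 5   [8, 8, 5]

[8, 8, 5]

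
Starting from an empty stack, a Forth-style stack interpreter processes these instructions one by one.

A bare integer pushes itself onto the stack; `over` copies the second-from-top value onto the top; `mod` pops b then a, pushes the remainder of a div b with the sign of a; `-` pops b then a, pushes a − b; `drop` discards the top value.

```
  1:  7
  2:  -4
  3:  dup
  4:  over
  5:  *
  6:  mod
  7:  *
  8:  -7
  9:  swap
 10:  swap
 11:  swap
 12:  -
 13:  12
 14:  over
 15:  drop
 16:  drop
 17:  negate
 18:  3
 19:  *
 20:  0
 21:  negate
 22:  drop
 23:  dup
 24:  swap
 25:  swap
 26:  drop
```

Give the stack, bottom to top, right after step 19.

[-63]

7       [7]
-4      [7, -4]
dup     [7, -4, -4]
over    [7, -4, -4, -4]
*       [7, -4, 16]
mod     [7, -4]
*       [-28]
-7      [-28, -7]
swap    [-7, -28]
swap    [-28, -7]
swap    [-7, -28]
-       [21]
12      [21, 12]
over    [21, 12, 21]
drop    [21, 12]
drop    [21]
negate  [-21]
3       [-21, 3]
*       [-63]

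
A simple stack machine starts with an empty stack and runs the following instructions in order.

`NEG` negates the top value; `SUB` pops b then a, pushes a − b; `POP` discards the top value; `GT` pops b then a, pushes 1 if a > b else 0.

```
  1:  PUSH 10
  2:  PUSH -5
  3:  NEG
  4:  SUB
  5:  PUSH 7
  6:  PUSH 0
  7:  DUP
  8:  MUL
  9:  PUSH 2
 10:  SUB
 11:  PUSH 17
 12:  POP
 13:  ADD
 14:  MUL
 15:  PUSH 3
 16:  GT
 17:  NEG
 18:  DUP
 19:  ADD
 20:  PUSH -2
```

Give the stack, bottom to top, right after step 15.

PUSH 10 → 10
PUSH -5 → 10 -5
NEG     → 10 5
SUB     → 5
PUSH 7  → 5 7
PUSH 0  → 5 7 0
DUP     → 5 7 0 0
MUL     → 5 7 0
PUSH 2  → 5 7 0 2
SUB     → 5 7 -2
PUSH 17 → 5 7 -2 17
POP     → 5 7 -2
ADD     → 5 5
MUL     → 25
PUSH 3  → 25 3

[25, 3]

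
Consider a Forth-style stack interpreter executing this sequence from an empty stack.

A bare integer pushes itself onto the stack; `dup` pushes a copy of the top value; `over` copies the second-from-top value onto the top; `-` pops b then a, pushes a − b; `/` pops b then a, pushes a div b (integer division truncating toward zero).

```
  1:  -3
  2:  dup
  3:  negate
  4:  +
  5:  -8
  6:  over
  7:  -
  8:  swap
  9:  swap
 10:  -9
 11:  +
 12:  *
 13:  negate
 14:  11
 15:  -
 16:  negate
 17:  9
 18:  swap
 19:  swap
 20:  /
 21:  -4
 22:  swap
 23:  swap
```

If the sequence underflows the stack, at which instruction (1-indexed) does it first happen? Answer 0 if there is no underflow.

0

-3     : [-3]
dup    : [-3, -3]
negate : [-3, 3]
+      : [0]
-8     : [0, -8]
over   : [0, -8, 0]
-      : [0, -8]
swap   : [-8, 0]
swap   : [0, -8]
-9     : [0, -8, -9]
+      : [0, -17]
*      : [0]
negate : [0]
11     : [0, 11]
-      : [-11]
negate : [11]
9      : [11, 9]
swap   : [9, 11]
swap   : [11, 9]
/      : [1]
-4     : [1, -4]
swap   : [-4, 1]
swap   : [1, -4]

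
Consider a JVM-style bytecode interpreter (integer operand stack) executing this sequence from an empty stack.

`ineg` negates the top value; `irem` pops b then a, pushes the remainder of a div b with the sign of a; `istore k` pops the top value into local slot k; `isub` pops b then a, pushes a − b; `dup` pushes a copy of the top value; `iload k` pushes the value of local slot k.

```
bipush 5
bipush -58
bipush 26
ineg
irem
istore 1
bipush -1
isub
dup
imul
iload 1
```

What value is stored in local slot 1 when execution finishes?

-6

bipush 5   → 5
bipush -58 → 5 -58
bipush 26  → 5 -58 26
ineg       → 5 -58 -26
irem       → 5 -6
istore 1   → 5
bipush -1  → 5 -1
isub       → 6
dup        → 6 6
imul       → 36
iload 1    → 36 -6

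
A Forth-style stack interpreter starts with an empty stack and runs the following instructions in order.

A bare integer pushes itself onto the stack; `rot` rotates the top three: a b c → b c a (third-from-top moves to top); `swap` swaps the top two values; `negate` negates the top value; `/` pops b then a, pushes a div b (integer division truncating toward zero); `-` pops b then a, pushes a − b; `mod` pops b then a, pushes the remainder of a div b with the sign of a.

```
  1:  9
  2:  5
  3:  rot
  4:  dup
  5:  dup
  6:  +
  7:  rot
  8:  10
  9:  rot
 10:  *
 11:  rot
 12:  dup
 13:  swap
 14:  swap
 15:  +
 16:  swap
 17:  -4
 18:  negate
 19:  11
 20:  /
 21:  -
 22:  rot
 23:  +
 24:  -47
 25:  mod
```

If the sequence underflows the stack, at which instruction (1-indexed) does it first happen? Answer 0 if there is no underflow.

3

9 -> 9
5 -> 9 5
rot  — needs 3 operands, stack has 2 → underflow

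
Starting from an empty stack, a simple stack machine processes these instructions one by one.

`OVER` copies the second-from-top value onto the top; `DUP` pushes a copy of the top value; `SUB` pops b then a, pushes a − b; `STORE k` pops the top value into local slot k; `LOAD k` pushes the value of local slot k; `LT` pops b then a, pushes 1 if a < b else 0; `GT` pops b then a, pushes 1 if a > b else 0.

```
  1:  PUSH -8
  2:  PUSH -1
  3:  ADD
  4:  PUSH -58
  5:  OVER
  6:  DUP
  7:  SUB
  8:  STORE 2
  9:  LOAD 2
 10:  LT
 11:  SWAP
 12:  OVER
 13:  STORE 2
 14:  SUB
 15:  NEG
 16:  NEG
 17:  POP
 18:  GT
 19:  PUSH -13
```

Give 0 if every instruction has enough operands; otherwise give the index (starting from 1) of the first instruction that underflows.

18

PUSH -8  -> -8
PUSH -1  -> -8 -1
ADD      -> -9
PUSH -58 -> -9 -58
OVER     -> -9 -58 -9
DUP      -> -9 -58 -9 -9
SUB      -> -9 -58 0
STORE 2  -> -9 -58
LOAD 2   -> -9 -58 0
LT       -> -9 1
SWAP     -> 1 -9
OVER     -> 1 -9 1
STORE 2  -> 1 -9
SUB      -> 10
NEG      -> -10
NEG      -> 10
POP      -> (empty)
GT  — needs 2 operands, stack has 0 → underflow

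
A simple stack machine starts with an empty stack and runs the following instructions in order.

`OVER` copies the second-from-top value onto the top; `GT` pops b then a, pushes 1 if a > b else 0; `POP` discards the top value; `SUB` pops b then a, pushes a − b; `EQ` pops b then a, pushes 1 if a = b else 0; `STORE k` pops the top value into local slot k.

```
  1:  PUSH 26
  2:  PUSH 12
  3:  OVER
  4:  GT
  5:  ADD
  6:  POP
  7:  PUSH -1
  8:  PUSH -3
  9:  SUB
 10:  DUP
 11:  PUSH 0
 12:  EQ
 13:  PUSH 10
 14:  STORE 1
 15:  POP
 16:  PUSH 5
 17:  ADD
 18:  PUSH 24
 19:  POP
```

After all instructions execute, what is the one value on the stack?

PUSH 26 → 26
PUSH 12 → 26 12
OVER    → 26 12 26
GT      → 26 0
ADD     → 26
POP     → (empty)
PUSH -1 → -1
PUSH -3 → -1 -3
SUB     → 2
DUP     → 2 2
PUSH 0  → 2 2 0
EQ      → 2 0
PUSH 10 → 2 0 10
STORE 1 → 2 0
POP     → 2
PUSH 5  → 2 5
ADD     → 7
PUSH 24 → 7 24
POP     → 7

7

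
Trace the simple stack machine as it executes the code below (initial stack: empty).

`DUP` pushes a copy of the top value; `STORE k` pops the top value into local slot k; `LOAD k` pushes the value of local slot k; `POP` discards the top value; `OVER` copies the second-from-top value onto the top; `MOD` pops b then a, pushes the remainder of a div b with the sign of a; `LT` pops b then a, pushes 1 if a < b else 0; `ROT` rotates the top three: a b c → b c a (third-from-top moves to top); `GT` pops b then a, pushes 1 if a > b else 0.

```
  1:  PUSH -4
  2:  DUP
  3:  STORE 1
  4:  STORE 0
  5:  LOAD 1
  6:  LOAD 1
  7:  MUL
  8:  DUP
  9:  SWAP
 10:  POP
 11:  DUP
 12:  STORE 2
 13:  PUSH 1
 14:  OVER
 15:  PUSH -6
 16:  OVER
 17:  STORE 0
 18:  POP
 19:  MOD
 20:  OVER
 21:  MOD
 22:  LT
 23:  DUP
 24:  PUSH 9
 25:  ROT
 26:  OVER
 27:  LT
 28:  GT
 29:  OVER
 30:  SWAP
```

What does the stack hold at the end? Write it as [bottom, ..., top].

PUSH -4 -> [-4]
DUP     -> [-4, -4]
STORE 1 -> [-4]
STORE 0 -> []
LOAD 1  -> [-4]
LOAD 1  -> [-4, -4]
MUL     -> [16]
DUP     -> [16, 16]
SWAP    -> [16, 16]
POP     -> [16]
DUP     -> [16, 16]
STORE 2 -> [16]
PUSH 1  -> [16, 1]
OVER    -> [16, 1, 16]
PUSH -6 -> [16, 1, 16, -6]
OVER    -> [16, 1, 16, -6, 16]
STORE 0 -> [16, 1, 16, -6]
POP     -> [16, 1, 16]
MOD     -> [16, 1]
OVER    -> [16, 1, 16]
MOD     -> [16, 1]
LT      -> [0]
DUP     -> [0, 0]
PUSH 9  -> [0, 0, 9]
ROT     -> [0, 9, 0]
OVER    -> [0, 9, 0, 9]
LT      -> [0, 9, 1]
GT      -> [0, 1]
OVER    -> [0, 1, 0]
SWAP    -> [0, 0, 1]

[0, 0, 1]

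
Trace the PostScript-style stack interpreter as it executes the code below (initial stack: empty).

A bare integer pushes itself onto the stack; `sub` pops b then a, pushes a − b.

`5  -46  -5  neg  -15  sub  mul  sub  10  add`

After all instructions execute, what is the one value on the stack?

935

5    [5]
-46  [5, -46]
-5   [5, -46, -5]
neg  [5, -46, 5]
-15  [5, -46, 5, -15]
sub  [5, -46, 20]
mul  [5, -920]
sub  [925]
10   [925, 10]
add  [935]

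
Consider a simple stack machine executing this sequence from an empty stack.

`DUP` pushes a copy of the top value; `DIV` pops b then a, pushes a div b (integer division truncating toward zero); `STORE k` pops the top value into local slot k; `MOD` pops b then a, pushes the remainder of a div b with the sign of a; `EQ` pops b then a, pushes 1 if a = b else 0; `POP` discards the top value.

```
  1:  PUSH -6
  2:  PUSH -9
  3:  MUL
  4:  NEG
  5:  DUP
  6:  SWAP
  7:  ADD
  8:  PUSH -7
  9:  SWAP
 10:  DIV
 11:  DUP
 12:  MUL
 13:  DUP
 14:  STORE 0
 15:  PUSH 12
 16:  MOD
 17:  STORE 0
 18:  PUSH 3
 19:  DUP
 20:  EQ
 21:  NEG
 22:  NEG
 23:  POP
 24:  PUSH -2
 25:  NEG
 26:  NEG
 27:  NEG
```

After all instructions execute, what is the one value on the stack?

PUSH -6  -6
PUSH -9  -6 -9
MUL      54
NEG      -54
DUP      -54 -54
SWAP     -54 -54
ADD      -108
PUSH -7  -108 -7
SWAP     -7 -108
DIV      0
DUP      0 0
MUL      0
DUP      0 0
STORE 0  0
PUSH 12  0 12
MOD      0
STORE 0  (empty)
PUSH 3   3
DUP      3 3
EQ       1
NEG      -1
NEG      1
POP      (empty)
PUSH -2  -2
NEG      2
NEG      -2
NEG      2

2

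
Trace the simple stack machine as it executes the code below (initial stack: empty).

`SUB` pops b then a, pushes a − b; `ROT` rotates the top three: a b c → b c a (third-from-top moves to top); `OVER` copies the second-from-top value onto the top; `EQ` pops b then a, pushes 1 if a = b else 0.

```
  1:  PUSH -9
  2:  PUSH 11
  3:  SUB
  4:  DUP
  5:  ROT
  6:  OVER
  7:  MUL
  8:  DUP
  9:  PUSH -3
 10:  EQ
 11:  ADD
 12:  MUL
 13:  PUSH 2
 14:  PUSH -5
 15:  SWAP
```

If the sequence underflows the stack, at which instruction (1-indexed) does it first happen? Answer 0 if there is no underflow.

PUSH -9 : -9
PUSH 11 : -9 11
SUB     : -20
DUP     : -20 -20
ROT  — needs 3 operands, stack has 2 → underflow

5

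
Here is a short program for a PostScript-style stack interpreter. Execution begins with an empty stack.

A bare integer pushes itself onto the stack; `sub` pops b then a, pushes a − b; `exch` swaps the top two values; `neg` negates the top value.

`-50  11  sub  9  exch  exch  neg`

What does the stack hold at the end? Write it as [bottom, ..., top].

-50   [-50]
11    [-50, 11]
sub   [-61]
9     [-61, 9]
exch  [9, -61]
exch  [-61, 9]
neg   [-61, -9]

[-61, -9]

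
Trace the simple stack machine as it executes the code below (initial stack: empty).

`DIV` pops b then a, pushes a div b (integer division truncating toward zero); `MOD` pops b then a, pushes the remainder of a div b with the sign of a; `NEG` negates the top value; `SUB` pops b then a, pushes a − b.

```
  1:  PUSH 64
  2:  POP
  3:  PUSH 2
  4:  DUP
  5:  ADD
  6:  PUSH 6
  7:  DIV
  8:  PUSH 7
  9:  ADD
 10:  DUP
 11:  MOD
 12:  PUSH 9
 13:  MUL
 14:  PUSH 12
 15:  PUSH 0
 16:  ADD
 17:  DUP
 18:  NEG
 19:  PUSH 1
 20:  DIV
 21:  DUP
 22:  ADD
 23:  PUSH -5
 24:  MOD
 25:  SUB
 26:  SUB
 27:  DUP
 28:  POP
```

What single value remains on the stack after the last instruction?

-16

PUSH 64 -> [64]
POP     -> []
PUSH 2  -> [2]
DUP     -> [2, 2]
ADD     -> [4]
PUSH 6  -> [4, 6]
DIV     -> [0]
PUSH 7  -> [0, 7]
ADD     -> [7]
DUP     -> [7, 7]
MOD     -> [0]
PUSH 9  -> [0, 9]
MUL     -> [0]
PUSH 12 -> [0, 12]
PUSH 0  -> [0, 12, 0]
ADD     -> [0, 12]
DUP     -> [0, 12, 12]
NEG     -> [0, 12, -12]
PUSH 1  -> [0, 12, -12, 1]
DIV     -> [0, 12, -12]
DUP     -> [0, 12, -12, -12]
ADD     -> [0, 12, -24]
PUSH -5 -> [0, 12, -24, -5]
MOD     -> [0, 12, -4]
SUB     -> [0, 16]
SUB     -> [-16]
DUP     -> [-16, -16]
POP     -> [-16]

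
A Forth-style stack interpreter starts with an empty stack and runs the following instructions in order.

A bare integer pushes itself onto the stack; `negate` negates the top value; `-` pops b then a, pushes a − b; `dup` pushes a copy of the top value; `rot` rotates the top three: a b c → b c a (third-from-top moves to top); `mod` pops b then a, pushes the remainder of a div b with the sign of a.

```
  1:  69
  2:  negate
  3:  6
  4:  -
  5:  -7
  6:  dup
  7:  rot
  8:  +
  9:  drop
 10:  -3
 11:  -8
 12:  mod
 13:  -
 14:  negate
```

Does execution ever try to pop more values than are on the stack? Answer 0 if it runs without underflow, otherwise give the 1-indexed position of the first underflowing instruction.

0

69     : [69]
negate : [-69]
6      : [-69, 6]
-      : [-75]
-7     : [-75, -7]
dup    : [-75, -7, -7]
rot    : [-7, -7, -75]
+      : [-7, -82]
drop   : [-7]
-3     : [-7, -3]
-8     : [-7, -3, -8]
mod    : [-7, -3]
-      : [-4]
negate : [4]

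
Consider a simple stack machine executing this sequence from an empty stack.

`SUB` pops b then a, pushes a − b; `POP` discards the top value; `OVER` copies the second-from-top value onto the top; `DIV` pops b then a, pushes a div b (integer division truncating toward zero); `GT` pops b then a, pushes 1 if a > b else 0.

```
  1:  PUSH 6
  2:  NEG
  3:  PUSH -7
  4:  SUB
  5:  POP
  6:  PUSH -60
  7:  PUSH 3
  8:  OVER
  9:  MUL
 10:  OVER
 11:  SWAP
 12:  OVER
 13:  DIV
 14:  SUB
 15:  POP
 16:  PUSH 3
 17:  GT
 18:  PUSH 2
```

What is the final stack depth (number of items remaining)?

2

PUSH 6   → [6]
NEG      → [-6]
PUSH -7  → [-6, -7]
SUB      → [1]
POP      → []
PUSH -60 → [-60]
PUSH 3   → [-60, 3]
OVER     → [-60, 3, -60]
MUL      → [-60, -180]
OVER     → [-60, -180, -60]
SWAP     → [-60, -60, -180]
OVER     → [-60, -60, -180, -60]
DIV      → [-60, -60, 3]
SUB      → [-60, -63]
POP      → [-60]
PUSH 3   → [-60, 3]
GT       → [0]
PUSH 2   → [0, 2]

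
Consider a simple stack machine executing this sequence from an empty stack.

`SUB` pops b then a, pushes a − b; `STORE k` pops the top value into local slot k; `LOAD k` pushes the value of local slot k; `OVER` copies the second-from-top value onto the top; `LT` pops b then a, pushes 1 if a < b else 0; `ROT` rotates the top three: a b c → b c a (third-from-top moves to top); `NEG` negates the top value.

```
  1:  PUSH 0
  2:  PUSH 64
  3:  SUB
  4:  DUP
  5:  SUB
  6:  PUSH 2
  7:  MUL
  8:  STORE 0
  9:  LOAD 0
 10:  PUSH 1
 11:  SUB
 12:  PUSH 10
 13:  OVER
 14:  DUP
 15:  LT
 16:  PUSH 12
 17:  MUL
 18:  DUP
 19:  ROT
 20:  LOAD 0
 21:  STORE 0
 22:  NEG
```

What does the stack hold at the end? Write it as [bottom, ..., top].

PUSH 0  : 0
PUSH 64 : 0 64
SUB     : -64
DUP     : -64 -64
SUB     : 0
PUSH 2  : 0 2
MUL     : 0
STORE 0 : (empty)
LOAD 0  : 0
PUSH 1  : 0 1
SUB     : -1
PUSH 10 : -1 10
OVER    : -1 10 -1
DUP     : -1 10 -1 -1
LT      : -1 10 0
PUSH 12 : -1 10 0 12
MUL     : -1 10 0
DUP     : -1 10 0 0
ROT     : -1 0 0 10
LOAD 0  : -1 0 0 10 0
STORE 0 : -1 0 0 10
NEG     : -1 0 0 -10

[-1, 0, 0, -10]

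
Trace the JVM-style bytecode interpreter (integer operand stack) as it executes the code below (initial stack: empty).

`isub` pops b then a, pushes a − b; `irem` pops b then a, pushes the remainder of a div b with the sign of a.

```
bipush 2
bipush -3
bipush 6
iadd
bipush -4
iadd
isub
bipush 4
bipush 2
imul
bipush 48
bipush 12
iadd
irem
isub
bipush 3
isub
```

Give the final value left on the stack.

bipush 2   2
bipush -3  2 -3
bipush 6   2 -3 6
iadd       2 3
bipush -4  2 3 -4
iadd       2 -1
isub       3
bipush 4   3 4
bipush 2   3 4 2
imul       3 8
bipush 48  3 8 48
bipush 12  3 8 48 12
iadd       3 8 60
irem       3 8
isub       -5
bipush 3   -5 3
isub       -8

-8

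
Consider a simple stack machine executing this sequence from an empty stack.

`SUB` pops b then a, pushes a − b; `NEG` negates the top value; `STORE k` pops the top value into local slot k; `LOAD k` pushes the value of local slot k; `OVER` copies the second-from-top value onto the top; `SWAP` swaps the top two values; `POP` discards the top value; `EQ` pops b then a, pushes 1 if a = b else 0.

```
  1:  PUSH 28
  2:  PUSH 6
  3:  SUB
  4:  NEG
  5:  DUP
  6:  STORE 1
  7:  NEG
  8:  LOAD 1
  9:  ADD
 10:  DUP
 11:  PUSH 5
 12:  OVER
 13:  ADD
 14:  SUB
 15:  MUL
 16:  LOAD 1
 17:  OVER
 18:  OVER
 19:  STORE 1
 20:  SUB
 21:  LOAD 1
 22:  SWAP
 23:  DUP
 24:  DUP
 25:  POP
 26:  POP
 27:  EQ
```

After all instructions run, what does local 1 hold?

PUSH 28 → 28
PUSH 6  → 28 6
SUB     → 22
NEG     → -22
DUP     → -22 -22
STORE 1 → -22
NEG     → 22
LOAD 1  → 22 -22
ADD     → 0
DUP     → 0 0
PUSH 5  → 0 0 5
OVER    → 0 0 5 0
ADD     → 0 0 5
SUB     → 0 -5
MUL     → 0
LOAD 1  → 0 -22
OVER    → 0 -22 0
OVER    → 0 -22 0 -22
STORE 1 → 0 -22 0
SUB     → 0 -22
LOAD 1  → 0 -22 -22
SWAP    → 0 -22 -22
DUP     → 0 -22 -22 -22
DUP     → 0 -22 -22 -22 -22
POP     → 0 -22 -22 -22
POP     → 0 -22 -22
EQ      → 0 1

-22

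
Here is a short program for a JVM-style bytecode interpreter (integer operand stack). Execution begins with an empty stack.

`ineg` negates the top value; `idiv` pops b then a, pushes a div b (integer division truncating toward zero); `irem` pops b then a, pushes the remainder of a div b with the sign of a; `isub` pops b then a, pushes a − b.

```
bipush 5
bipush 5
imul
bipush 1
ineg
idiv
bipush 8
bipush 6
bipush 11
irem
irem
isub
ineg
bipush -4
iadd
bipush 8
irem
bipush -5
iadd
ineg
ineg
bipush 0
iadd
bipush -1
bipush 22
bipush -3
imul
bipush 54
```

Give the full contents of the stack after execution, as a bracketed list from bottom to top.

[2, -1, -66, 54]

bipush 5  : [5]
bipush 5  : [5, 5]
imul      : [25]
bipush 1  : [25, 1]
ineg      : [25, -1]
idiv      : [-25]
bipush 8  : [-25, 8]
bipush 6  : [-25, 8, 6]
bipush 11 : [-25, 8, 6, 11]
irem      : [-25, 8, 6]
irem      : [-25, 2]
isub      : [-27]
ineg      : [27]
bipush -4 : [27, -4]
iadd      : [23]
bipush 8  : [23, 8]
irem      : [7]
bipush -5 : [7, -5]
iadd      : [2]
ineg      : [-2]
ineg      : [2]
bipush 0  : [2, 0]
iadd      : [2]
bipush -1 : [2, -1]
bipush 22 : [2, -1, 22]
bipush -3 : [2, -1, 22, -3]
imul      : [2, -1, -66]
bipush 54 : [2, -1, -66, 54]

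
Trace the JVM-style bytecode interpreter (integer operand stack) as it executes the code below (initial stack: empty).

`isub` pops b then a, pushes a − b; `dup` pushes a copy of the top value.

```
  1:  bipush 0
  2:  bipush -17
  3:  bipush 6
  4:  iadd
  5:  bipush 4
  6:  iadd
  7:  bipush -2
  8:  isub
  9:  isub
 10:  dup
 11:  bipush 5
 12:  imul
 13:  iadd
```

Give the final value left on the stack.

bipush 0   -> 0
bipush -17 -> 0 -17
bipush 6   -> 0 -17 6
iadd       -> 0 -11
bipush 4   -> 0 -11 4
iadd       -> 0 -7
bipush -2  -> 0 -7 -2
isub       -> 0 -5
isub       -> 5
dup        -> 5 5
bipush 5   -> 5 5 5
imul       -> 5 25
iadd       -> 30

30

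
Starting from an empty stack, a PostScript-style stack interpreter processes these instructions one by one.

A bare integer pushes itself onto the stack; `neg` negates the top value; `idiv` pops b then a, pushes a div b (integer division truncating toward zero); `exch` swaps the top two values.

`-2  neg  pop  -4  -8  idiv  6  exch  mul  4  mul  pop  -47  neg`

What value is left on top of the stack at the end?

-2   -> [-2]
neg  -> [2]
pop  -> []
-4   -> [-4]
-8   -> [-4, -8]
idiv -> [0]
6    -> [0, 6]
exch -> [6, 0]
mul  -> [0]
4    -> [0, 4]
mul  -> [0]
pop  -> []
-47  -> [-47]
neg  -> [47]

47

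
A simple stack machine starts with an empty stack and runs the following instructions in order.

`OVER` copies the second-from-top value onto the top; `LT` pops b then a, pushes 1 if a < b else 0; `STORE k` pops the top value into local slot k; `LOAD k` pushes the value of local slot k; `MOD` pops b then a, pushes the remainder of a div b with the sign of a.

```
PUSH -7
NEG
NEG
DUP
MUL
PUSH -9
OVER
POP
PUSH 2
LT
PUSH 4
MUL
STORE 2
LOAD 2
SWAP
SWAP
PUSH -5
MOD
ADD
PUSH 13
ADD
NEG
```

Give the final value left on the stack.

PUSH -7 : [-7]
NEG     : [7]
NEG     : [-7]
DUP     : [-7, -7]
MUL     : [49]
PUSH -9 : [49, -9]
OVER    : [49, -9, 49]
POP     : [49, -9]
PUSH 2  : [49, -9, 2]
LT      : [49, 1]
PUSH 4  : [49, 1, 4]
MUL     : [49, 4]
STORE 2 : [49]
LOAD 2  : [49, 4]
SWAP    : [4, 49]
SWAP    : [49, 4]
PUSH -5 : [49, 4, -5]
MOD     : [49, 4]
ADD     : [53]
PUSH 13 : [53, 13]
ADD     : [66]
NEG     : [-66]

-66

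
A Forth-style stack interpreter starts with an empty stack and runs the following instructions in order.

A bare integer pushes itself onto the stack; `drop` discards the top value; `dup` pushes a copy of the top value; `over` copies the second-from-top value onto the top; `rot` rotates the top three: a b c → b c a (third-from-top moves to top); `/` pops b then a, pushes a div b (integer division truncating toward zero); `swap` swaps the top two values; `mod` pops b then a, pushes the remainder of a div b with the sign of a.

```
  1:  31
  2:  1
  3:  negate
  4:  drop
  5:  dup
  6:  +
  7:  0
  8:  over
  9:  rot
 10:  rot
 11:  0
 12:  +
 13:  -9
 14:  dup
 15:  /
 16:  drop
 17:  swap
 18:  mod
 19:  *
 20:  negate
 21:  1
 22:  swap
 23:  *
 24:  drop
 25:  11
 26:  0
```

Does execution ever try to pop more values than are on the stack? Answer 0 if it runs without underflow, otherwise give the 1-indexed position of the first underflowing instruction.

31     → 31
1      → 31 1
negate → 31 -1
drop   → 31
dup    → 31 31
+      → 62
0      → 62 0
over   → 62 0 62
rot    → 0 62 62
rot    → 62 62 0
0      → 62 62 0 0
+      → 62 62 0
-9     → 62 62 0 -9
dup    → 62 62 0 -9 -9
/      → 62 62 0 1
drop   → 62 62 0
swap   → 62 0 62
mod    → 62 0
*      → 0
negate → 0
1      → 0 1
swap   → 1 0
*      → 0
drop   → (empty)
11     → 11
0      → 11 0

0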